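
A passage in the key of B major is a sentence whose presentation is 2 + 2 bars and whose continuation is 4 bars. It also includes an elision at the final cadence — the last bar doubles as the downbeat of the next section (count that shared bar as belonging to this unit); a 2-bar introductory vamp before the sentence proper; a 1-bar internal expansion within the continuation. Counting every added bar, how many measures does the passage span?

11 measures

Basic sentence: 2 + 2 + 4 = 8 bars.
8 (basic form) + 2 (introduction) + 1 (internal expansion) = 11.
The elision shares a bar with the next section but does not change this unit's count.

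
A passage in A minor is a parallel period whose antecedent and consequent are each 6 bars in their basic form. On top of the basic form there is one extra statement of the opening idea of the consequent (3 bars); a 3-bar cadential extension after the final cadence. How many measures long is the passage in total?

Basic parallel period: 6 + 6 = 12 bars.
12 (basic form) + 3 (extra statement) + 3 (cadential extension) = 18.

18 measures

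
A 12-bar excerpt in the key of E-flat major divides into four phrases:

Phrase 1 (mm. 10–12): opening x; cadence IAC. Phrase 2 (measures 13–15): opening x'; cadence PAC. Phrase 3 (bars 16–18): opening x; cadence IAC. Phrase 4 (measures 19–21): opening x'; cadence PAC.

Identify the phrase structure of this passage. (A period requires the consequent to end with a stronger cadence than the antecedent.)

The cadence pattern IAC–PAC–IAC–PAC is weak–strong twice, and phrases 3–4 restate phrases 1–2: a period heard twice, not a double period (which would end weakly at phrase 2).

repeated period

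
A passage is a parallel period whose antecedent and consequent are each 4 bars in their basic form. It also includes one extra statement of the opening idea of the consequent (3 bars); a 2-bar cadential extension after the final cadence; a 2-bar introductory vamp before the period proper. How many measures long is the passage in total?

15 measures

Basic parallel period: 4 + 4 = 8 bars.
8 (basic form) + 3 (extra statement) + 2 (cadential extension) + 2 (introduction) = 15.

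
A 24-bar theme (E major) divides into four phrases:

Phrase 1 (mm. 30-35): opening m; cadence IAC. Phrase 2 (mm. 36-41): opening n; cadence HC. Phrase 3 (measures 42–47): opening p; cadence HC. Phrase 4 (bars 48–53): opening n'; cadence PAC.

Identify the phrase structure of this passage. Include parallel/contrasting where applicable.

contrasting double period

Four phrases in two halves: the first half (mm. 30–41) ends with a half cadence, the second (bars 42-53) with a perfect authentic cadence — a large antecedent–consequent pair, i.e. a double period.
Phrase 3 begins with different material from phrase 1, making it contrasting.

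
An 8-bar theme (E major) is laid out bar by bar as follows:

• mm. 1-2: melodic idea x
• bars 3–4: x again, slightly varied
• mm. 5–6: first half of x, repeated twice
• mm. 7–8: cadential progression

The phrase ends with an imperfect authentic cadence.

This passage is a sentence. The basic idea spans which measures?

The presentation of a sentence is the basic idea (bars 1–2) plus its repetition (bars 3–4); the basic idea is therefore mm. 1–2.

measures 1–2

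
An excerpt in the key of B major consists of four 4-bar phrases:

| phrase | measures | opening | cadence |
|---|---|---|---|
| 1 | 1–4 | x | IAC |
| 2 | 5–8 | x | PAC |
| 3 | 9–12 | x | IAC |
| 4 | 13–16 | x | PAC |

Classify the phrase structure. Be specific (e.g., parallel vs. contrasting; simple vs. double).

The cadence pattern IAC–PAC–IAC–PAC is weak–strong twice, and phrases 3–4 restate phrases 1–2: a period heard twice, not a double period (which would end weakly at phrase 2).

repeated period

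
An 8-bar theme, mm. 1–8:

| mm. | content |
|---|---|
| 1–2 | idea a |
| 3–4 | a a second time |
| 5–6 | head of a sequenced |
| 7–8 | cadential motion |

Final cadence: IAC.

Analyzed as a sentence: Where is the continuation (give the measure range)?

measures 5–8

After the presentation (mm. 1-4), the continuation covers the fragmentation through the cadence: mm. 5–8.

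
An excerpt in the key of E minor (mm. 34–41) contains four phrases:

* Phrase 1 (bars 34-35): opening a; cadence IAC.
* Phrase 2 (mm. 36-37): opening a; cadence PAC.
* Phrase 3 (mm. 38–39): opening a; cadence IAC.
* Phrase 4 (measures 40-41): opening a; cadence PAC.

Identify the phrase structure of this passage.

repeated period

The cadence pattern IAC–PAC–IAC–PAC is weak–strong twice, and phrases 3–4 restate phrases 1–2: a period heard twice, not a double period (which would end weakly at phrase 2).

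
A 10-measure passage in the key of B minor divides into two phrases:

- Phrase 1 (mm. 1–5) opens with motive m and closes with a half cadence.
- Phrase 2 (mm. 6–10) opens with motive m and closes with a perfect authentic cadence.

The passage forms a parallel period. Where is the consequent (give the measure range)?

The antecedent is the phrase ending with the weaker cadence (half cadence, phrase 1) and the consequent the one ending more conclusively (perfect authentic cadence, phrase 2); the consequent is measures 6–10.

measures 6–10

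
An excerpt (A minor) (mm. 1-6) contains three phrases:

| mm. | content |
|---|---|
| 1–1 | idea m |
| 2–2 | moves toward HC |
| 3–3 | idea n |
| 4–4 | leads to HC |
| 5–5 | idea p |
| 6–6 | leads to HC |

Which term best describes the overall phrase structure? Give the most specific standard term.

phrase group

The final phrase closes with a half cadence, which is not stronger than the preceding half cadence; the 3 phrases lack an overall antecedent–consequent design and so form a phrase group.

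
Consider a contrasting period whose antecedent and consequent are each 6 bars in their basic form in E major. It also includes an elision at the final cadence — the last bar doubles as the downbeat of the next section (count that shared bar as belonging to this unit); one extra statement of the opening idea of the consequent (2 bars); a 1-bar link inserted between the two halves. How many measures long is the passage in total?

15 measures

Basic contrasting period: 6 + 6 = 12 bars.
12 (basic form) + 2 (extra statement) + 1 (link) = 15.
The elision shares a bar with the next section but does not change this unit's count.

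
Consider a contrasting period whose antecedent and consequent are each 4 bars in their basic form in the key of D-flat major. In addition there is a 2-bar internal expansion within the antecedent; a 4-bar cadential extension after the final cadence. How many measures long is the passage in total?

Basic contrasting period: 4 + 4 = 8 bars.
8 (basic form) + 2 (internal expansion) + 4 (cadential extension) = 14.

14 measures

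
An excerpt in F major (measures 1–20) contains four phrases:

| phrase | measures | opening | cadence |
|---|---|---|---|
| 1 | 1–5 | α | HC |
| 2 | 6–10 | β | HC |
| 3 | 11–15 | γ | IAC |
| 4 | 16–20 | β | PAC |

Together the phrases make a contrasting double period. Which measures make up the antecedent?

In a double period the first pair of phrases (ending half cadence) is the large antecedent and the second pair (ending perfect authentic cadence) is the large consequent; the antecedent is measures 1–10.

measures 1–10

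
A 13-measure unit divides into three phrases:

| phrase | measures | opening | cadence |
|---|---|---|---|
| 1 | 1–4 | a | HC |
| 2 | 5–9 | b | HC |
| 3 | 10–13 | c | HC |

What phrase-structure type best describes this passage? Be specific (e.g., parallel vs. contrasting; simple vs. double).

The final phrase closes with a half cadence, which is not stronger than the preceding half cadence; the 3 phrases lack an overall antecedent–consequent design and so form a phrase group.

phrase group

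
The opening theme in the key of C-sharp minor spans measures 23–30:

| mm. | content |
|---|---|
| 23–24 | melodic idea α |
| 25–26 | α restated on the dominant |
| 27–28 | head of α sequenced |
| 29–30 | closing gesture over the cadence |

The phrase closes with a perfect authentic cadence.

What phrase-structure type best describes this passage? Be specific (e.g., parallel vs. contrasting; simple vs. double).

sentence

Basic idea (mm. 23–24) + its repetition (bars 25–26) form the presentation; fragmentation and cadence (bars 27-30) form the continuation — the 8-bar whole is a sentence.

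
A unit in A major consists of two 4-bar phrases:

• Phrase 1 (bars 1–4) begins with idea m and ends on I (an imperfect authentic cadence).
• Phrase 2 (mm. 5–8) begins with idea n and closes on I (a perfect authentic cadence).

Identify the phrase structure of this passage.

Phrase 1 ends with an imperfect authentic cadence (weaker) and phrase 2 with a perfect authentic cadence (stronger): antecedent + consequent = a period.
The two phrases open with different material (m / n), so the period is contrasting.

contrasting period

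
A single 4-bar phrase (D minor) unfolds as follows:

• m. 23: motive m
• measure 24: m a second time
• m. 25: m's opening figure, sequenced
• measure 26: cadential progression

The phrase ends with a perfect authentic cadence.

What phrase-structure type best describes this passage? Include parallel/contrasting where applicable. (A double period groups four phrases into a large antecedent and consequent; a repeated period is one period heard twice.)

Basic idea (bar 23) + its repetition (measure 24) form the presentation; fragmentation and cadence (measures 25–26) form the continuation — the 4-bar whole is a sentence.

sentence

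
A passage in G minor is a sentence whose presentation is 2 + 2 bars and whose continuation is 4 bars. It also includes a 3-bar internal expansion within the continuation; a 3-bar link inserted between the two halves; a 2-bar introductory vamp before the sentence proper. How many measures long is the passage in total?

Basic sentence: 2 + 2 + 4 = 8 bars.
8 (basic form) + 3 (internal expansion) + 3 (link) + 2 (introduction) = 16.

16 measures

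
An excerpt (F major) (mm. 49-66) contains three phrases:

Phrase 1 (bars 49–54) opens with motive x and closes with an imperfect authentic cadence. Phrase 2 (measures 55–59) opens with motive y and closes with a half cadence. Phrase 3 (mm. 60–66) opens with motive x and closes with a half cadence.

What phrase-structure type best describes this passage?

phrase group

The final phrase closes with a half cadence, which is not stronger than the preceding half cadence; the 3 phrases lack an overall antecedent–consequent design and so form a phrase group.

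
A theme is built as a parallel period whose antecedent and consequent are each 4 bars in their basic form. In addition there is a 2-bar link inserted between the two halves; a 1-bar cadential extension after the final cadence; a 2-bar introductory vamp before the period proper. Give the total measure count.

13 measures

Basic parallel period: 4 + 4 = 8 bars.
8 (basic form) + 2 (link) + 1 (cadential extension) + 2 (introduction) = 13.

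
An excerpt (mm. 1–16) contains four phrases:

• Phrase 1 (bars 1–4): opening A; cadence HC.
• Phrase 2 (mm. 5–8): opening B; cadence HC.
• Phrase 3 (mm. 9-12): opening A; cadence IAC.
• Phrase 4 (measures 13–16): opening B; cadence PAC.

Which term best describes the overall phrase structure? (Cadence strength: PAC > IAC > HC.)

Four phrases in two halves: the first half (bars 1-8) ends with a half cadence, the second (measures 9-16) with a perfect authentic cadence — a large antecedent–consequent pair, i.e. a double period.
Phrase 3 begins with the same material as phrase 1, making it parallel.

parallel double period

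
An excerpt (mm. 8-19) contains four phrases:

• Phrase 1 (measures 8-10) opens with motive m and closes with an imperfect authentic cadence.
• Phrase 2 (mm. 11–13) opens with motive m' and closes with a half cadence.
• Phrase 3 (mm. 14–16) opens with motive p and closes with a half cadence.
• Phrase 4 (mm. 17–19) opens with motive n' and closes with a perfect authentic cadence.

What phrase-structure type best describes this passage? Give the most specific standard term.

Four phrases in two halves: the first half (measures 8-13) ends with a half cadence, the second (measures 14–19) with a perfect authentic cadence — a large antecedent–consequent pair, i.e. a double period.
Phrase 3 begins with different material from phrase 1, making it contrasting.

contrasting double period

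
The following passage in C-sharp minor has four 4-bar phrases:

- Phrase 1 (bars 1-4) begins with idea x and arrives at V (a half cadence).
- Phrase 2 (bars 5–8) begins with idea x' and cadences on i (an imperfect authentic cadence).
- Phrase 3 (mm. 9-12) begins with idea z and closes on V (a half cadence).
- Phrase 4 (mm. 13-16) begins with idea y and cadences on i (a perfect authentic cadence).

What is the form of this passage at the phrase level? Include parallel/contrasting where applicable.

contrasting double period

Four phrases in two halves: the first half (mm. 1–8) ends with an imperfect authentic cadence, the second (measures 9-16) with a perfect authentic cadence — a large antecedent–consequent pair, i.e. a double period.
Phrase 3 begins with different material from phrase 1, making it contrasting.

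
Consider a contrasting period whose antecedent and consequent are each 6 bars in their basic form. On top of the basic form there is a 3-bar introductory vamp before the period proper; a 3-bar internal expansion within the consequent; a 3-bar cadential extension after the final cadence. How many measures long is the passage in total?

21 measures

Basic contrasting period: 6 + 6 = 12 bars.
12 (basic form) + 3 (introduction) + 3 (internal expansion) + 3 (cadential extension) = 21.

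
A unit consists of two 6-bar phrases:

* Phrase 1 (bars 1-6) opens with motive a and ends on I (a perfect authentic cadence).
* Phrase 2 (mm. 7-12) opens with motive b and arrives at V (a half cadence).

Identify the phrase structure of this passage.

The second phrase closes with a half cadence, which is not stronger than the first phrase's perfect authentic cadence; without a weak→strong cadential pair there is no antecedent–consequent relationship, so this is a phrase group rather than a period.

phrase group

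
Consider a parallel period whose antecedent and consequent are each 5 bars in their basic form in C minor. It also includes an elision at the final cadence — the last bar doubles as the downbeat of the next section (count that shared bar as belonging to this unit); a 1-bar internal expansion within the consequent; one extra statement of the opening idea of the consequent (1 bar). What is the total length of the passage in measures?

12 measures

Basic parallel period: 5 + 5 = 10 bars.
10 (basic form) + 1 (internal expansion) + 1 (extra statement) = 12.
The elision shares a bar with the next section but does not change this unit's count.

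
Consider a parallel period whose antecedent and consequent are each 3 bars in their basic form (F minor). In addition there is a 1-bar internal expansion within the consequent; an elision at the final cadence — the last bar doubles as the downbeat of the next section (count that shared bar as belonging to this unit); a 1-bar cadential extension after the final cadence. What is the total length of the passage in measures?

Basic parallel period: 3 + 3 = 6 bars.
6 (basic form) + 1 (internal expansion) + 1 (cadential extension) = 8.
The elision shares a bar with the next section but does not change this unit's count.

8 measures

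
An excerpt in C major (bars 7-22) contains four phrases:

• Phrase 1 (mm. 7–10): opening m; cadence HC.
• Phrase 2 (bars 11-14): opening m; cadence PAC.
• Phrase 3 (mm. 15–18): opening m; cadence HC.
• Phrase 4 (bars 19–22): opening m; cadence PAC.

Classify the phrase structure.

The cadence pattern HC–PAC–HC–PAC is weak–strong twice, and phrases 3–4 restate phrases 1–2: a period heard twice, not a double period (which would end weakly at phrase 2).

repeated period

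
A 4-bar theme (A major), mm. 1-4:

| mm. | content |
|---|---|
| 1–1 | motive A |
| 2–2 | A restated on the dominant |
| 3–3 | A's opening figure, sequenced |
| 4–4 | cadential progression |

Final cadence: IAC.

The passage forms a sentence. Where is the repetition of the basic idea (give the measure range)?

The presentation of a sentence is the basic idea (measure 1) plus its repetition (m. 2); the repetition of the basic idea is therefore bar 2.

measures 2–2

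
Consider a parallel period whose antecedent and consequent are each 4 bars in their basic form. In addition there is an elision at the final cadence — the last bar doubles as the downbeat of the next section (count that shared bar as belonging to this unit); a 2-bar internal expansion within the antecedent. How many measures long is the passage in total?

10 measures

Basic parallel period: 4 + 4 = 8 bars.
8 (basic form) + 2 (internal expansion) = 10.
The elision shares a bar with the next section but does not change this unit's count.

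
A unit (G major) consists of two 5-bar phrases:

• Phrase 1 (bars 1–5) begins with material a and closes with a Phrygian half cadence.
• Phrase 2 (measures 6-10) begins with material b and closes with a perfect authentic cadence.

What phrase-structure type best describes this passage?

Phrase 1 ends with a Phrygian half cadence (weaker) and phrase 2 with a perfect authentic cadence (stronger): antecedent + consequent = a period.
The two phrases open with different material (a / b), so the period is contrasting.

contrasting period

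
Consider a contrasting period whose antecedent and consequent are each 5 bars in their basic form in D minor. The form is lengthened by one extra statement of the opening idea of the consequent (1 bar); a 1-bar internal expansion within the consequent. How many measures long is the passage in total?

Basic contrasting period: 5 + 5 = 10 bars.
10 (basic form) + 1 (extra statement) + 1 (internal expansion) = 12.

12 measures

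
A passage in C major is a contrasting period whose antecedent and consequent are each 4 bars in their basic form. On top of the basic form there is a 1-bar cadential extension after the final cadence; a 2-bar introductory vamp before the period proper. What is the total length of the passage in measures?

Basic contrasting period: 4 + 4 = 8 bars.
8 (basic form) + 1 (cadential extension) + 2 (introduction) = 11.

11 measures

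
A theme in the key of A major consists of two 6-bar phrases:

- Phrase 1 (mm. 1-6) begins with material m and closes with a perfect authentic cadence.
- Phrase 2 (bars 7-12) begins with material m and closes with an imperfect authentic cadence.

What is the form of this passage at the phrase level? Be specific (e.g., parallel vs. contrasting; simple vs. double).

phrase group

The second phrase closes with an imperfect authentic cadence, which is not stronger than the first phrase's perfect authentic cadence; without a weak→strong cadential pair there is no antecedent–consequent relationship, so this is a phrase group rather than a period.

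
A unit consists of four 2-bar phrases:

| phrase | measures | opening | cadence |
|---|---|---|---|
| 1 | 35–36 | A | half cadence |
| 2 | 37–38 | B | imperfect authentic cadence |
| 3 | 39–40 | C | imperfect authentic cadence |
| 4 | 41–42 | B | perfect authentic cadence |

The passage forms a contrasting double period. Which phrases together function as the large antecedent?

phrases 1 and 2

In a double period the first pair of phrases (ending imperfect authentic cadence) is the large antecedent and the second pair (ending perfect authentic cadence) is the large consequent; the antecedent is phrases 1 and 2.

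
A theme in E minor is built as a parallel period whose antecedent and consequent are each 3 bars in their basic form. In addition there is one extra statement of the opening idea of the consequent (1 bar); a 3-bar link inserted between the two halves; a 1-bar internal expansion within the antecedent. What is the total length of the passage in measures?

Basic parallel period: 3 + 3 = 6 bars.
6 (basic form) + 1 (extra statement) + 3 (link) + 1 (internal expansion) = 11.

11 measures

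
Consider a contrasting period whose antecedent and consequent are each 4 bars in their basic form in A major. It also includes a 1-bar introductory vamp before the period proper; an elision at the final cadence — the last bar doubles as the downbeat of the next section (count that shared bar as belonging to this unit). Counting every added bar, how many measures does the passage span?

Basic contrasting period: 4 + 4 = 8 bars.
8 (basic form) + 1 (introduction) = 9.
The elision shares a bar with the next section but does not change this unit's count.

9 measures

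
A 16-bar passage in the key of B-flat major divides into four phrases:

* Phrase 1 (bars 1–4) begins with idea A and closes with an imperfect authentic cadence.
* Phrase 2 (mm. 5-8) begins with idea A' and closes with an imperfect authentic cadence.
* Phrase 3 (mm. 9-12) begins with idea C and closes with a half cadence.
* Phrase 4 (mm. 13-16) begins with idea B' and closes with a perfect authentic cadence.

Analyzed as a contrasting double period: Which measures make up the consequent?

In a double period the four phrases pair into a large antecedent (phrases 1–2, ending imperfect authentic cadence) and a large consequent (phrases 3–4, ending perfect authentic cadence). The consequent spans measures 9–16.

measures 9–16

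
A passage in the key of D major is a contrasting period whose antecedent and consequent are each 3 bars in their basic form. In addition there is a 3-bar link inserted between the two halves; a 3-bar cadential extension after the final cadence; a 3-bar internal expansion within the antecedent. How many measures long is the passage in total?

15 measures

Basic contrasting period: 3 + 3 = 6 bars.
6 (basic form) + 3 (link) + 3 (cadential extension) + 3 (internal expansion) = 15.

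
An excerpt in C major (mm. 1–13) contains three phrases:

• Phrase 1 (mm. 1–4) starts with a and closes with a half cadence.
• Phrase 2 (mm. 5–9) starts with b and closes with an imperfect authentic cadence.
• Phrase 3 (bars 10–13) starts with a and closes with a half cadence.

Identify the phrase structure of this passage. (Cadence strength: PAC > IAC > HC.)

phrase group

The final phrase closes with a half cadence, which is not stronger than the preceding imperfect authentic cadence; the 3 phrases lack an overall antecedent–consequent design and so form a phrase group.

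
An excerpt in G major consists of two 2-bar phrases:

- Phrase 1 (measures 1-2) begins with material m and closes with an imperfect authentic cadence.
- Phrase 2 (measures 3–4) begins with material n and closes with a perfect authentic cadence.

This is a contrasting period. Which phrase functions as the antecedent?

phrase 1

The phrase ending with the weaker cadence (imperfect authentic cadence) is the antecedent; the one ending more conclusively (perfect authentic cadence) is the consequent. The antecedent is phrase 1.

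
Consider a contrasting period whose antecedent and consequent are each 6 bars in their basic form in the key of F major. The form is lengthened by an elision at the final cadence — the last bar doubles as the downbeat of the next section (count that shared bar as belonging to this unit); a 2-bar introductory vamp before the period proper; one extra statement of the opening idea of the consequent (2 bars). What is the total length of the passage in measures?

Basic contrasting period: 6 + 6 = 12 bars.
12 (basic form) + 2 (introduction) + 2 (extra statement) = 16.
The elision shares a bar with the next section but does not change this unit's count.

16 measures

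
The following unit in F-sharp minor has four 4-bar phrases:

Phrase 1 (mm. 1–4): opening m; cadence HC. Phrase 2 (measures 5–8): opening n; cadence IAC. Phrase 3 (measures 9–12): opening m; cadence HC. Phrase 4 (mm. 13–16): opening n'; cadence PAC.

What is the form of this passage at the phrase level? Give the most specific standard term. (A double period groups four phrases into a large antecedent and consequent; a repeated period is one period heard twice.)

parallel double period

Four phrases in two halves: the first half (mm. 1-8) ends with an imperfect authentic cadence, the second (mm. 9-16) with a perfect authentic cadence — a large antecedent–consequent pair, i.e. a double period.
Phrase 3 begins with the same material as phrase 1, making it parallel.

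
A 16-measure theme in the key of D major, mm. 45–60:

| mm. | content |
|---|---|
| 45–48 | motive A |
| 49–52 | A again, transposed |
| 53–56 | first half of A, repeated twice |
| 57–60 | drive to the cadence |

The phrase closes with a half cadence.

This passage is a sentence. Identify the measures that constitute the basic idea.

measures 45–48

The presentation of a sentence is the basic idea (mm. 45–48) plus its repetition (mm. 49–52); the basic idea is therefore bars 45-48.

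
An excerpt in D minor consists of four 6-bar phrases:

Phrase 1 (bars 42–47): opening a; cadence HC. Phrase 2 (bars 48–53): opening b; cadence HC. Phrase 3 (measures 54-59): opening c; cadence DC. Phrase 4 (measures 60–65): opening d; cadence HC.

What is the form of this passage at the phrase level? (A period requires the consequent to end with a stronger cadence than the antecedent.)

Phrase 4 ends with a half cadence, no stronger than phrase 2's half cadence, so the four phrases do not form a double period; nor do phrases 3–4 duplicate 1–2, so it is not a repeated period. With no phrase reaching a conclusive cadence, the passage is a phrase group.

phrase group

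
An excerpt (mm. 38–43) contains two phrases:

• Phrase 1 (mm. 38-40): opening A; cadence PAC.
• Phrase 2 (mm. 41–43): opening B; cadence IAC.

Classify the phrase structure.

The second phrase closes with an imperfect authentic cadence, which is not stronger than the first phrase's perfect authentic cadence; without a weak→strong cadential pair there is no antecedent–consequent relationship, so this is a phrase group rather than a period.

phrase group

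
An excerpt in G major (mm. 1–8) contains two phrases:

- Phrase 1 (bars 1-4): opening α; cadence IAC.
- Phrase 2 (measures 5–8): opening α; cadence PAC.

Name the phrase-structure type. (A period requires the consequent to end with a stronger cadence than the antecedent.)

parallel period

Phrase 1 ends with an imperfect authentic cadence (weaker) and phrase 2 with a perfect authentic cadence (stronger): antecedent + consequent = a period.
The two phrases open with the same material (α / α), so the period is parallel.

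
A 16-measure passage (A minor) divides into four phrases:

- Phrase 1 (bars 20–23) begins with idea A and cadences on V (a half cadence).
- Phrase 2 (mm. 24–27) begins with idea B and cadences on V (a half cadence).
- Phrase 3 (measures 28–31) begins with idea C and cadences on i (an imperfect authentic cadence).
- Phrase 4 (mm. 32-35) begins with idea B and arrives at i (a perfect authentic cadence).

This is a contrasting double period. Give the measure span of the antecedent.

measures 20–27

In a double period the first pair of phrases (ending half cadence) is the large antecedent and the second pair (ending perfect authentic cadence) is the large consequent; the antecedent is measures 20–27.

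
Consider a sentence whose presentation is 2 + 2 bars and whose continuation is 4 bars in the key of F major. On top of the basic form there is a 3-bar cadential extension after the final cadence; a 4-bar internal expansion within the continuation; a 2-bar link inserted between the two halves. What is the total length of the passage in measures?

17 measures

Basic sentence: 2 + 2 + 4 = 8 bars.
8 (basic form) + 3 (cadential extension) + 4 (internal expansion) + 2 (link) = 17.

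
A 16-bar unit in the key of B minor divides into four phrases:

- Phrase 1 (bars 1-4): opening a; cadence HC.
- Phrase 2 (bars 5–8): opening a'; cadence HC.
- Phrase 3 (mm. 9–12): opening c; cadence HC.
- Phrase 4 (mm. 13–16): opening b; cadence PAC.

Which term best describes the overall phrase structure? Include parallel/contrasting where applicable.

Four phrases in two halves: the first half (mm. 1–8) ends with a half cadence, the second (bars 9-16) with a perfect authentic cadence — a large antecedent–consequent pair, i.e. a double period.
Phrase 3 begins with different material from phrase 1, making it contrasting.

contrasting double period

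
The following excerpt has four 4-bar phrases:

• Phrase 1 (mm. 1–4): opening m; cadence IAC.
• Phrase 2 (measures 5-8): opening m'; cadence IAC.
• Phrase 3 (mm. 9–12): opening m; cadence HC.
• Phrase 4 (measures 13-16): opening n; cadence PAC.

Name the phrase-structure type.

parallel double period

Four phrases in two halves: the first half (bars 1–8) ends with an imperfect authentic cadence, the second (bars 9–16) with a perfect authentic cadence — a large antecedent–consequent pair, i.e. a double period.
Phrase 3 begins with the same material as phrase 1, making it parallel.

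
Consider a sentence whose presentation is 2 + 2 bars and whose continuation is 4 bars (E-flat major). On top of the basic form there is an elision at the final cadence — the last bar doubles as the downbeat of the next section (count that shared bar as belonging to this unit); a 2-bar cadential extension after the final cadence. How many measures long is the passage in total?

10 measures

Basic sentence: 2 + 2 + 4 = 8 bars.
8 (basic form) + 2 (cadential extension) = 10.
The elision shares a bar with the next section but does not change this unit's count.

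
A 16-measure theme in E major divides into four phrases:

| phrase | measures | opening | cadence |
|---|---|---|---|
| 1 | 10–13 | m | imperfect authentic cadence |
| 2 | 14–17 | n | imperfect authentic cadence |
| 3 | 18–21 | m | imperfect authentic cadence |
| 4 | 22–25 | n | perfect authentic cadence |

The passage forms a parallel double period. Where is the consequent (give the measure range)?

In a double period the four phrases pair into a large antecedent (phrases 1–2, ending imperfect authentic cadence) and a large consequent (phrases 3–4, ending perfect authentic cadence). The consequent spans measures 18–25.

measures 18–25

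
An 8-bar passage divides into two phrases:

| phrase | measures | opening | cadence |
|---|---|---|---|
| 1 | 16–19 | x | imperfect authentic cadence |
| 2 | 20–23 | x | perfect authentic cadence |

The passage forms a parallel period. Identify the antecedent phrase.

The phrase ending with the weaker cadence (imperfect authentic cadence) is the antecedent; the one ending more conclusively (perfect authentic cadence) is the consequent. The antecedent is phrase 1.

phrase 1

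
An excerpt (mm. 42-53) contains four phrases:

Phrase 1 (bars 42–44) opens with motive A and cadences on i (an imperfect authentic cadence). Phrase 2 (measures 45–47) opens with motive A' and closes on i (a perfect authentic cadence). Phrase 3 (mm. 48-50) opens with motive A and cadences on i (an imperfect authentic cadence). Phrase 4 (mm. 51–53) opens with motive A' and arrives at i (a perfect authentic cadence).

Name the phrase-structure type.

The cadence pattern IAC–PAC–IAC–PAC is weak–strong twice, and phrases 3–4 restate phrases 1–2: a period heard twice, not a double period (which would end weakly at phrase 2).

repeated period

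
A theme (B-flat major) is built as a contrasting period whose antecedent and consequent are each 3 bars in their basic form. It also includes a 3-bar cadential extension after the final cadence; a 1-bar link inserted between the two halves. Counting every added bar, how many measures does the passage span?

10 measures

Basic contrasting period: 3 + 3 = 6 bars.
6 (basic form) + 3 (cadential extension) + 1 (link) = 10.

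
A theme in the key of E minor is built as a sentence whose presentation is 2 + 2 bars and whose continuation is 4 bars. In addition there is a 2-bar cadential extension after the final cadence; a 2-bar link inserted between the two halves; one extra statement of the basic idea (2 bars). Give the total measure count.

Basic sentence: 2 + 2 + 4 = 8 bars.
8 (basic form) + 2 (cadential extension) + 2 (link) + 2 (extra statement) = 14.

14 measures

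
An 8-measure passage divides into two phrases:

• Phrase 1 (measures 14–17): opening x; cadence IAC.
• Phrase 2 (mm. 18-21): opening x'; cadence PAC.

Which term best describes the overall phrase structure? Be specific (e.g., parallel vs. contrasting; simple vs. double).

parallel period

Phrase 1 ends with an imperfect authentic cadence (weaker) and phrase 2 with a perfect authentic cadence (stronger): antecedent + consequent = a period.
The two phrases open with the same material (x / x'), so the period is parallel.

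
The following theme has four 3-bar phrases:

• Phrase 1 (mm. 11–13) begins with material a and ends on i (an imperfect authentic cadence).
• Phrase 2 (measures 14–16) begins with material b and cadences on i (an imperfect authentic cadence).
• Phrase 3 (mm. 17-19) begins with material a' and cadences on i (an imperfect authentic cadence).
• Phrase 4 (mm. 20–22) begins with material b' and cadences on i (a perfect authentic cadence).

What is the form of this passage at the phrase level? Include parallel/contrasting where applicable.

Four phrases in two halves: the first half (bars 11-16) ends with an imperfect authentic cadence, the second (mm. 17–22) with a perfect authentic cadence — a large antecedent–consequent pair, i.e. a double period.
Phrase 3 begins with the same material as phrase 1, making it parallel.

parallel double period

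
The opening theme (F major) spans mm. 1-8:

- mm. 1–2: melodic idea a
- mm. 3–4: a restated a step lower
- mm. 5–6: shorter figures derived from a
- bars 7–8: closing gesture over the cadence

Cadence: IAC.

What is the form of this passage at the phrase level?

sentence

Basic idea (bars 1–2) + its repetition (measures 3–4) form the presentation; fragmentation and cadence (bars 5–8) form the continuation — the 8-bar whole is a sentence.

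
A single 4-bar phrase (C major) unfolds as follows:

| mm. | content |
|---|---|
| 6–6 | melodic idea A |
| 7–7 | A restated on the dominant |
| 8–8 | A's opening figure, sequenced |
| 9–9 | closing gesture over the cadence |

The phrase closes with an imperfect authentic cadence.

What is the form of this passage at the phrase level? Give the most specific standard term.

Basic idea (bar 6) + its repetition (m. 7) form the presentation; fragmentation and cadence (mm. 8–9) form the continuation — the 4-bar whole is a sentence.

sentence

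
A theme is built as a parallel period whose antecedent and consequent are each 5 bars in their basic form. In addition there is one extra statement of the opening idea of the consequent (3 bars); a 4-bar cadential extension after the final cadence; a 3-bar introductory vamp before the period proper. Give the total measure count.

Basic parallel period: 5 + 5 = 10 bars.
10 (basic form) + 3 (extra statement) + 4 (cadential extension) + 3 (introduction) = 20.

20 measures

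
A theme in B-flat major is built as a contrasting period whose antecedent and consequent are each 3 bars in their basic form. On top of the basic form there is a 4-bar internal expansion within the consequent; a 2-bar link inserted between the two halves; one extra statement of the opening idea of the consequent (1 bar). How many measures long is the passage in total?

13 measures

Basic contrasting period: 3 + 3 = 6 bars.
6 (basic form) + 4 (internal expansion) + 2 (link) + 1 (extra statement) = 13.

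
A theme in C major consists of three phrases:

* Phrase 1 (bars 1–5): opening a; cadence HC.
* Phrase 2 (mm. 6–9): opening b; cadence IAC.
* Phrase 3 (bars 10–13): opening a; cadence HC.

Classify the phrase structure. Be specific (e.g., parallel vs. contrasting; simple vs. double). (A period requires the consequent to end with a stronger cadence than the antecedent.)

phrase group

The final phrase closes with a half cadence, which is not stronger than the preceding imperfect authentic cadence; the 3 phrases lack an overall antecedent–consequent design and so form a phrase group.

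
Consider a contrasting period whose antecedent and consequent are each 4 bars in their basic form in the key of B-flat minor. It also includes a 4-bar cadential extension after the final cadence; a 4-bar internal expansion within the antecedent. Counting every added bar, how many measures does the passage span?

Basic contrasting period: 4 + 4 = 8 bars.
8 (basic form) + 4 (cadential extension) + 4 (internal expansion) = 16.

16 measures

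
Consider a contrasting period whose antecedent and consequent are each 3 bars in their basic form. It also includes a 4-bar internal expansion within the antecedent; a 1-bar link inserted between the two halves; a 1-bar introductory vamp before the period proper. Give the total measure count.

12 measures

Basic contrasting period: 3 + 3 = 6 bars.
6 (basic form) + 4 (internal expansion) + 1 (link) + 1 (introduction) = 12.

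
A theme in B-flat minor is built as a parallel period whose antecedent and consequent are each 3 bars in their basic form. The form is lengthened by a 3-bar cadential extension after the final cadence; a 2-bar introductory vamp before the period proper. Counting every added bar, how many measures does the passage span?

11 measures

Basic parallel period: 3 + 3 = 6 bars.
6 (basic form) + 3 (cadential extension) + 2 (introduction) = 11.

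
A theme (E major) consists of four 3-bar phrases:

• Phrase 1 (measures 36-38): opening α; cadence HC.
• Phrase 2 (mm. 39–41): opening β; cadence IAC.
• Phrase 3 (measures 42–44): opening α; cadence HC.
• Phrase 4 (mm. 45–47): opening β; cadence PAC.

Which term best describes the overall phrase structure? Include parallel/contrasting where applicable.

Four phrases in two halves: the first half (measures 36–41) ends with an imperfect authentic cadence, the second (mm. 42-47) with a perfect authentic cadence — a large antecedent–consequent pair, i.e. a double period.
Phrase 3 begins with the same material as phrase 1, making it parallel.

parallel double period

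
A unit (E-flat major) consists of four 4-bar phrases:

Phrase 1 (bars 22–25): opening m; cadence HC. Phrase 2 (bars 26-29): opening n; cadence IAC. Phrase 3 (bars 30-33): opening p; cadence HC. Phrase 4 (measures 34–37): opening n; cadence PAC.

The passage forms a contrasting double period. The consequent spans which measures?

In a double period the four phrases pair into a large antecedent (phrases 1–2, ending imperfect authentic cadence) and a large consequent (phrases 3–4, ending perfect authentic cadence). The consequent spans measures 30–37.

measures 30–37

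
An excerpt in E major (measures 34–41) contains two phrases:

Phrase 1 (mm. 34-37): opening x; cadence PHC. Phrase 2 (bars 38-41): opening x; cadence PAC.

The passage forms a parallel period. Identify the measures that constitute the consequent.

The antecedent is the phrase ending with the weaker cadence (Phrygian half cadence, phrase 1) and the consequent the one ending more conclusively (perfect authentic cadence, phrase 2); the consequent is measures 38–41.

measures 38–41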